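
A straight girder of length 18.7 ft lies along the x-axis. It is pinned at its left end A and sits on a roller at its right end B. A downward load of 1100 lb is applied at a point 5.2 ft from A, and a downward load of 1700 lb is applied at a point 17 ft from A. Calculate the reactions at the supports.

A_x = 0, A_y = 948.7 lb, B_y = 1851 lb

Taking moments about A: B_y·18.7 − 1100·5.2 − 1700·17 = 0 → B_y = 34620/18.7 = 1851.34 ≈ 1851 lb.
ΣF_y = 0: A_y + 1851.34 − 1100 − 1700 = 0 → A_y = 948.7 lb.
ΣF_x = 0: no horizontal applied forces, so A_x = 0.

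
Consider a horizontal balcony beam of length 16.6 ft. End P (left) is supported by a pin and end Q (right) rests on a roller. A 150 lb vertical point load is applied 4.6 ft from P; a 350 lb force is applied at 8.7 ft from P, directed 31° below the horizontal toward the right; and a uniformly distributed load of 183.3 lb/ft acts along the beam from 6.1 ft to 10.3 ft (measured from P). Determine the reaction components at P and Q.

Resultant of the distributed load: 183.3 × 4.2 = 769.86 lb at 8.2 ft from P.
ΣM about P: Q_y·16.6 − 150·4.6 − 350·sin31°·8.7 − (183.3·4.2)·8.2 = 0 → Q_y = 8571.14/16.6 = 516.334 ≈ 516.3 lb.
ΣF_y = 0: P_y + 516.334 − 150 − 350·sin31° − 183.3·4.2 = 0 → P_y = 583.8 lb.
ΣF_x = 0: P_x + 350·cos31° = 0 → P_x = -300.0 lb.

P_x = -300.0 lb, P_y = 583.8 lb, Q_y = 516.3 lb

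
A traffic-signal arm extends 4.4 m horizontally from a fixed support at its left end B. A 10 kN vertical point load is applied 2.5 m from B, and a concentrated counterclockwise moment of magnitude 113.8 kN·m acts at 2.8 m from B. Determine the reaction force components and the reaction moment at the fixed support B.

B_x = 0, B_y = 10.00 kN, M_B = -88.80 kN·m

ΣF_x = 0: B_x = 0.
ΣF_y = 0: B_y − 10 = 0 → B_y = 10.00 kN.
ΣM about B: M_B − 10·2.5 + 113.8 = 0 → M_B = -88.80 kN·m.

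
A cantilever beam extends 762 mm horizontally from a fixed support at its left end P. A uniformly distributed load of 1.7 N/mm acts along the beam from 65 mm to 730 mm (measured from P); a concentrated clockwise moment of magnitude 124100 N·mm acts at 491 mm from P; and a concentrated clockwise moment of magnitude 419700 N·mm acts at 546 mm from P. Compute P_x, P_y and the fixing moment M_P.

P_x = 0, P_y = 1130 N, M_P = 993200 N·mm

Resultant of the distributed load: 1.7 × 665 = 1130.5 N at 397.5 mm from P.
ΣF_x = 0: P_x = 0.
ΣF_y = 0: P_y − 1.7·665 = 0 → P_y = 1130 N.
ΣM about P: M_P − (1.7·665)·397.5 − 124100 − 419700 = 0 → M_P = 993200 N·mm.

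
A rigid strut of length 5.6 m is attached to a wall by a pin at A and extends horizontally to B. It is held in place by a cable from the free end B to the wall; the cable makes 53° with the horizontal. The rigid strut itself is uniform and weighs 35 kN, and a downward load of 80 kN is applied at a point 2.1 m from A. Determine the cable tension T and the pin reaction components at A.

ΣM about A: T·sin53°·5.6 − 35·2.8 − 80·2.1 = 0 → T = 266/(5.6·0.798636) = 59.4764 ≈ 59.48 kN.
ΣF_x = 0: A_x − T·cos53° = 0 → A_x = 59.4764 × 0.601815 = 35.79 kN.
ΣF_y = 0: A_y + T·sin53° − 35 − 80 = 0 → A_y = 115 − 59.4764 × 0.798636 = 67.50 kN.

T = 59.48 kN, A_x = 35.79 kN, A_y = 67.50 kN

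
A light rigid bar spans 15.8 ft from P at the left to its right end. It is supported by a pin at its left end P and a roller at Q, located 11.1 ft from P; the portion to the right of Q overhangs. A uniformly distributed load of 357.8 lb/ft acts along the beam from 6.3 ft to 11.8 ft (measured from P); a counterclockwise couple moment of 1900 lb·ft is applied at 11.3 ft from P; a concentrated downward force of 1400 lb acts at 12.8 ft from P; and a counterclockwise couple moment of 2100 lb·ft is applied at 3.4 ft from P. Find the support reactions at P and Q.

P_x = 0, P_y = 509.4 lb, Q_y = 2859 lb

Resultant of the distributed load: 357.8 × 5.5 = 1967.9 lb at 9.05 ft from P.
Taking moments about P: Q_y·11.1 − (357.8·5.5)·9.05 + 1900 − 1400·12.8 + 2100 = 0 → Q_y = 31729.495/11.1 = 2858.51 ≈ 2859 lb.
ΣF_y = 0: P_y + 2858.51 − 357.8·5.5 − 1400 = 0 → P_y = 509.4 lb.
ΣF_x = 0: no horizontal applied forces, so P_x = 0.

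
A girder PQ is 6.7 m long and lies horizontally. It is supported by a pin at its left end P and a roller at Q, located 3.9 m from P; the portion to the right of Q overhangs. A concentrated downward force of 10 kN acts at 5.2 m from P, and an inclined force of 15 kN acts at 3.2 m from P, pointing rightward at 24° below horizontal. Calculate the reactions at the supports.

Moments about P: Q_y·3.9 − 10·5.2 − 15·sin24°·3.2 = 0 → Q_y = 71.5234/3.9 = 18.3393 ≈ 18.34 kN.
ΣF_y = 0: P_y + 18.3393 − 10 − 15·sin24° = 0 → P_y = -2.238 kN.
ΣF_x = 0: P_x + 15·cos24° = 0 → P_x = -13.70 kN.

P_x = -13.70 kN, P_y = -2.238 kN, Q_y = 18.34 kN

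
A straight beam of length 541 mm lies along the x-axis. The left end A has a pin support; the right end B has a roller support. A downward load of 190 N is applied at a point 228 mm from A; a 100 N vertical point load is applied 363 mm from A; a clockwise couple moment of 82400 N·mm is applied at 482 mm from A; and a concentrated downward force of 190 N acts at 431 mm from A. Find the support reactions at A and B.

A_x = 0, A_y = 29.15 N, B_y = 450.9 N

Taking moments about A: B_y·541 − 190·228 − 100·363 − 82400 − 190·431 = 0 → B_y = 243910/541 = 450.85 ≈ 450.9 N.
ΣF_y = 0: A_y + 450.85 − 190 − 100 − 190 = 0 → A_y = 29.15 N.
ΣF_x = 0: no horizontal applied forces, so A_x = 0.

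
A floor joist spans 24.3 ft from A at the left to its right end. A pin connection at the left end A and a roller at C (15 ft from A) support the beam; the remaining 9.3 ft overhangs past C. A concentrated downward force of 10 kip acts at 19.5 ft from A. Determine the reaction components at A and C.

A_x = 0, A_y = -3.000 kip, C_y = 13.00 kip

Moments about A: C_y·15 − 10·19.5 = 0 → C_y = 195/15 = 13.00 kip.
ΣF_y = 0: A_y + 13 − 10 = 0 → A_y = -3.000 kip.
ΣF_x = 0: no horizontal applied forces, so A_x = 0.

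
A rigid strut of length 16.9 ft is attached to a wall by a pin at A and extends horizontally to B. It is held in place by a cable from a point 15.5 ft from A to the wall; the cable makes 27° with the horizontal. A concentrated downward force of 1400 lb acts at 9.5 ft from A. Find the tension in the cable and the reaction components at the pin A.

T = 1890 lb, A_x = 1684 lb, A_y = 541.9 lb

ΣM about A: T·sin27°·15.5 − 1400·9.5 = 0 → T = 13300/(15.5·0.45399) = 1890.05 ≈ 1890 lb.
ΣF_x = 0: A_x − T·cos27° = 0 → A_x = 1890.05 × 0.891007 = 1684 lb.
ΣF_y = 0: A_y + T·sin27° − 1400 = 0 → A_y = 1400 − 1890.05 × 0.45399 = 541.9 lb.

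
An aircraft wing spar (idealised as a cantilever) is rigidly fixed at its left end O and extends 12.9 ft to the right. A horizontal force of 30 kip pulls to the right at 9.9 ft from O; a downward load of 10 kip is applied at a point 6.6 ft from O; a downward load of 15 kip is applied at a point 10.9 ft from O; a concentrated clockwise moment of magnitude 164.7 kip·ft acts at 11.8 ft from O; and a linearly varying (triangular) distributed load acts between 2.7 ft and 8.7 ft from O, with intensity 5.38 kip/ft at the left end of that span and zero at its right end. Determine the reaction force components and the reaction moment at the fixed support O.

O_x = -30.00 kip, O_y = 41.14 kip, M_O = 470.1 kip·ft

Resultant of the triangular load: ½ × 5.38 × 6 = 16.14 kip, acting at 4.7 ft from O (one-third of the span from the peak).
ΣF_x = 0: O_x + 30 = 0 → O_x = -30.00 kip.
ΣF_y = 0: O_y − 10 − 15 − ½·5.38·6 = 0 → O_y = 41.14 kip.
ΣM about O: M_O − 10·6.6 − 15·10.9 − 164.7 − (½·5.38·6)·4.7 = 0 → M_O = 470.1 kip·ft.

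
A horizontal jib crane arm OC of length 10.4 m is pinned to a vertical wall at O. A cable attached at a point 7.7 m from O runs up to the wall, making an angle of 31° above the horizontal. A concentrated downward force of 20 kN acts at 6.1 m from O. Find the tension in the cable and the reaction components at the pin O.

ΣM about O: T·sin31°·7.7 − 20·6.1 = 0 → T = 122/(7.7·0.515038) = 30.7631 ≈ 30.76 kN.
ΣF_x = 0: O_x − T·cos31° = 0 → O_x = 30.7631 × 0.857167 = 26.37 kN.
ΣF_y = 0: O_y + T·sin31° − 20 = 0 → O_y = 20 − 30.7631 × 0.515038 = 4.156 kN.

T = 30.76 kN, O_x = 26.37 kN, O_y = 4.156 kN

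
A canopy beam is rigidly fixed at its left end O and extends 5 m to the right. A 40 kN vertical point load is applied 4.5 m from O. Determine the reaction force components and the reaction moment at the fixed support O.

ΣF_x = 0: O_x = 0.
ΣF_y = 0: O_y − 40 = 0 → O_y = 40.00 kN.
ΣM about O: M_O − 40·4.5 = 0 → M_O = 180.0 kN·m.

O_x = 0, O_y = 40.00 kN, M_O = 180.0 kN·m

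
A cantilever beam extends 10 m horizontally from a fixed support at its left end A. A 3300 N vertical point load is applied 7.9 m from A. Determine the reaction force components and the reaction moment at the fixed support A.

ΣF_x = 0: A_x = 0.
ΣF_y = 0: A_y − 3300 = 0 → A_y = 3300 N.
ΣM about A: M_A − 3300·7.9 = 0 → M_A = 26070 N·m.

A_x = 0, A_y = 3300 N, M_A = 26070 N·m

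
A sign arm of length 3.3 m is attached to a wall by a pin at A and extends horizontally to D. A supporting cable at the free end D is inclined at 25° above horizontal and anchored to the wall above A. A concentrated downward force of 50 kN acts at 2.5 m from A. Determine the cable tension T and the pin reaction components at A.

T = 89.63 kN, A_x = 81.23 kN, A_y = 12.12 kN

ΣM about A: T·sin25°·3.3 − 50·2.5 = 0 → T = 125/(3.3·0.422618) = 89.6289 ≈ 89.63 kN.
ΣF_x = 0: A_x − T·cos25° = 0 → A_x = 89.6289 × 0.906308 = 81.23 kN.
ΣF_y = 0: A_y + T·sin25° − 50 = 0 → A_y = 50 − 89.6289 × 0.422618 = 12.12 kN.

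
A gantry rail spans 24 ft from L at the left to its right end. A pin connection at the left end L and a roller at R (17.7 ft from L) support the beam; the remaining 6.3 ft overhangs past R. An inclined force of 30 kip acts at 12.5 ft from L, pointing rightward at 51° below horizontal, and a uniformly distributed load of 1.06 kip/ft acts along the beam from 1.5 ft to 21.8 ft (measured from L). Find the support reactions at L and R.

Resultant of the distributed load: 1.06 × 20.3 = 21.518 kip at 11.65 ft from L.
Taking moments about L: R_y·17.7 − 30·sin51°·12.5 − (1.06·20.3)·11.65 = 0 → R_y = 542.114/17.7 = 30.6279 ≈ 30.63 kip.
ΣF_y = 0: L_y + 30.6279 − 30·sin51° − 1.06·20.3 = 0 → L_y = 14.20 kip.
ΣF_x = 0: L_x + 30·cos51° = 0 → L_x = -18.88 kip.

L_x = -18.88 kip, L_y = 14.20 kip, R_y = 30.63 kip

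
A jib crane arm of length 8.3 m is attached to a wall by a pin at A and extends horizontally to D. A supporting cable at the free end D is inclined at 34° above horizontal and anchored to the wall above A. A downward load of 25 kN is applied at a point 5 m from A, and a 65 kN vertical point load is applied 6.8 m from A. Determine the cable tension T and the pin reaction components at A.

T = 122.2 kN, A_x = 101.3 kN, A_y = 21.69 kN

ΣM about A: T·sin34°·8.3 − 25·5 − 65·6.8 = 0 → T = 567/(8.3·0.559193) = 122.164 ≈ 122.2 kN.
ΣF_x = 0: A_x − T·cos34° = 0 → A_x = 122.164 × 0.829038 = 101.3 kN.
ΣF_y = 0: A_y + T·sin34° − 25 − 65 = 0 → A_y = 90 − 122.164 × 0.559193 = 21.69 kN.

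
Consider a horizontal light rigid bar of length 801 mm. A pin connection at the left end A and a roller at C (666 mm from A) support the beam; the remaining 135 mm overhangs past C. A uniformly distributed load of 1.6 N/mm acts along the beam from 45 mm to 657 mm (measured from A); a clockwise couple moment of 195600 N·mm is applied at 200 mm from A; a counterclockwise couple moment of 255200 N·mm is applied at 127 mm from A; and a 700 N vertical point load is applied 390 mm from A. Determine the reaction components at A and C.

Resultant of the distributed load: 1.6 × 612 = 979.2 N at 351 mm from A.
Moments about A: C_y·666 − (1.6·612)·351 − 195600 + 255200 − 700·390 = 0 → C_y = 557099.2/666 = 836.485 ≈ 836.5 N.
ΣF_y = 0: A_y + 836.485 − 1.6·612 − 700 = 0 → A_y = 842.7 N.
ΣF_x = 0: no horizontal applied forces, so A_x = 0.

A_x = 0, A_y = 842.7 N, C_y = 836.5 N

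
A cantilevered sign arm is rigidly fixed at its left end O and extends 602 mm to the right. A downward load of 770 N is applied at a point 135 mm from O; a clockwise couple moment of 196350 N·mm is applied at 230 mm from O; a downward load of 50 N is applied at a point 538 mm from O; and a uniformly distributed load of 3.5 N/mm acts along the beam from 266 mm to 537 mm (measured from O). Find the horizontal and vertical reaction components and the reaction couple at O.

O_x = 0, O_y = 1768 N, M_O = 708000 N·mm

Resultant of the distributed load: 3.5 × 271 = 948.5 N at 401.5 mm from O.
ΣF_x = 0: O_x = 0.
ΣF_y = 0: O_y − 770 − 50 − 3.5·271 = 0 → O_y = 1768 N.
ΣM about O: M_O − 770·135 − 196350 − 50·538 − (3.5·271)·401.5 = 0 → M_O = 708000 N·mm.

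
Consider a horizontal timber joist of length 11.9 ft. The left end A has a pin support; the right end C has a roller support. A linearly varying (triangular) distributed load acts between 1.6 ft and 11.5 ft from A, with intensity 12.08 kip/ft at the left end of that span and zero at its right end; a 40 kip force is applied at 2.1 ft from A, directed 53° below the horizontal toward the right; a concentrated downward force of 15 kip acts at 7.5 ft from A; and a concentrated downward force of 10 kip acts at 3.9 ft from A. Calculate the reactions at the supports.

A_x = -24.07 kip, A_y = 73.75 kip, C_y = 42.99 kip

Resultant of the triangular load: ½ × 12.08 × 9.9 = 59.796 kip, acting at 4.9 ft from A (one-third of the span from the peak).
Moments about A: C_y·11.9 − (½·12.08·9.9)·4.9 − 40·sin53°·2.1 − 15·7.5 − 10·3.9 = 0 → C_y = 511.586/11.9 = 42.9904 ≈ 42.99 kip.
ΣF_y = 0: A_y + 42.9904 − ½·12.08·9.9 − 40·sin53° − 15 − 10 = 0 → A_y = 73.75 kip.
ΣF_x = 0: A_x + 40·cos53° = 0 → A_x = -24.07 kip.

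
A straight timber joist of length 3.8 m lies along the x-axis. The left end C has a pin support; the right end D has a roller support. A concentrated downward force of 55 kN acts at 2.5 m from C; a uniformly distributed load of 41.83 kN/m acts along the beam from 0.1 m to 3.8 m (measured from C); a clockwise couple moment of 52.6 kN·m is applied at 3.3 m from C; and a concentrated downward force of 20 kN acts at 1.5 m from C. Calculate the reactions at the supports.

Resultant of the distributed load: 41.83 × 3.7 = 154.771 kN at 1.95 m from C.
Moments about C: D_y·3.8 − 55·2.5 − (41.83·3.7)·1.95 − 52.6 − 20·1.5 = 0 → D_y = 521.90345/3.8 = 137.343 ≈ 137.3 kN.
ΣF_y = 0: C_y + 137.343 − 55 − 41.83·3.7 − 20 = 0 → C_y = 92.43 kN.
ΣF_x = 0: no horizontal applied forces, so C_x = 0.

C_x = 0, C_y = 92.43 kN, D_y = 137.3 kN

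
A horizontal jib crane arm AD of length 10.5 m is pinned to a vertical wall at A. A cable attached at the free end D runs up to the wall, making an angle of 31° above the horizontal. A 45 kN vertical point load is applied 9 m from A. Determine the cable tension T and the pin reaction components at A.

T = 74.89 kN, A_x = 64.19 kN, A_y = 6.429 kN

ΣM about A: T·sin31°·10.5 − 45·9 = 0 → T = 405/(10.5·0.515038) = 74.8905 ≈ 74.89 kN.
ΣF_x = 0: A_x − T·cos31° = 0 → A_x = 74.8905 × 0.857167 = 64.19 kN.
ΣF_y = 0: A_y + T·sin31° − 45 = 0 → A_y = 45 − 74.8905 × 0.515038 = 6.429 kN.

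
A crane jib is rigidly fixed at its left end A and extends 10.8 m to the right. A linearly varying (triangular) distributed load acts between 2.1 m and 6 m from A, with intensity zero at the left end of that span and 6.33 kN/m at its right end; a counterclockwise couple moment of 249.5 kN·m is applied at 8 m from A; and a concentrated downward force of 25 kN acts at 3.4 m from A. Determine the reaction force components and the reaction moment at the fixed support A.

Resultant of the triangular load: ½ × 6.33 × 3.9 = 12.3435 kN, acting at 4.7 m from A (one-third of the span from the peak).
ΣF_x = 0: A_x = 0.
ΣF_y = 0: A_y − ½·6.33·3.9 − 25 = 0 → A_y = 37.34 kN.
ΣM about A: M_A − (½·6.33·3.9)·4.7 + 249.5 − 25·3.4 = 0 → M_A = -106.5 kN·m.

A_x = 0, A_y = 37.34 kN, M_A = -106.5 kN·m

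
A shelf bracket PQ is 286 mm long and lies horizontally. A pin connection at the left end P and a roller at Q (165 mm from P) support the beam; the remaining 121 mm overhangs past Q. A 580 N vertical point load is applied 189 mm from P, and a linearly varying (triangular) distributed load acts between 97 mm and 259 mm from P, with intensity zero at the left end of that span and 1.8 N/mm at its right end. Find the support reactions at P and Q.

P_x = 0, P_y = -119.7 N, Q_y = 845.5 N

Resultant of the triangular load: ½ × 1.8 × 162 = 145.8 N, acting at 205 mm from P (one-third of the span from the peak).
ΣM about P: Q_y·165 − 580·189 − (½·1.8·162)·205 = 0 → Q_y = 139509/165 = 845.509 ≈ 845.5 N.
ΣF_y = 0: P_y + 845.509 − 580 − ½·1.8·162 = 0 → P_y = -119.7 N.
ΣF_x = 0: no horizontal applied forces, so P_x = 0.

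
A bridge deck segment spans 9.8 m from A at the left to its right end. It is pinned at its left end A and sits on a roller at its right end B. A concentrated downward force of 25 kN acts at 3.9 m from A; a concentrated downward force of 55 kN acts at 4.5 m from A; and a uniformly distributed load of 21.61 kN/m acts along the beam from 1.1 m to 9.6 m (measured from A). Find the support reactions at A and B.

Resultant of the distributed load: 21.61 × 8.5 = 183.685 kN at 5.35 m from A.
Taking moments about A: B_y·9.8 − 25·3.9 − 55·4.5 − (21.61·8.5)·5.35 = 0 → B_y = 1327.71475/9.8 = 135.481 ≈ 135.5 kN.
ΣF_y = 0: A_y + 135.481 − 25 − 55 − 21.61·8.5 = 0 → A_y = 128.2 kN.
ΣF_x = 0: no horizontal applied forces, so A_x = 0.

A_x = 0, A_y = 128.2 kN, B_y = 135.5 kN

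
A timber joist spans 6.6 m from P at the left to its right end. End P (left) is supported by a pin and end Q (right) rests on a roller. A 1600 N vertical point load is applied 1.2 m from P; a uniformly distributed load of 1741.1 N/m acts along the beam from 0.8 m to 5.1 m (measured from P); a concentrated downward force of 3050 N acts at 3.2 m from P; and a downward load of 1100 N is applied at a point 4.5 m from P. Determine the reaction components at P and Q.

P_x = 0, P_y = 7371 N, Q_y = 5866 N

Resultant of the distributed load: 1741.1 × 4.3 = 7486.73 N at 2.95 m from P.
Taking moments about P: Q_y·6.6 − 1600·1.2 − (1741.1·4.3)·2.95 − 3050·3.2 − 1100·4.5 = 0 → Q_y = 38715.8535/6.6 = 5866.04 ≈ 5866 N.
ΣF_y = 0: P_y + 5866.04 − 1600 − 1741.1·4.3 − 3050 − 1100 = 0 → P_y = 7371 N.
ΣF_x = 0: no horizontal applied forces, so P_x = 0.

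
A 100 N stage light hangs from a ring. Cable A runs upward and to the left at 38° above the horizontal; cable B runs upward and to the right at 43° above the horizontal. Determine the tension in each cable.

T_A = 74.05 N, T_B = 79.78 N

ΣF_x = 0: −T_A·cos38° + T_B·cos43° = 0 → T_B = 1.07747·T_A.
ΣF_y = 0: T_A·sin38° + T_B·sin43° = 100.
Substitute: T_A·(0.615661 + 1.07747·0.681998) = 100 → T_A = 74.047 ≈ 74.05 N.
Then T_B = 1.07747 × 74.047 = 79.78 N.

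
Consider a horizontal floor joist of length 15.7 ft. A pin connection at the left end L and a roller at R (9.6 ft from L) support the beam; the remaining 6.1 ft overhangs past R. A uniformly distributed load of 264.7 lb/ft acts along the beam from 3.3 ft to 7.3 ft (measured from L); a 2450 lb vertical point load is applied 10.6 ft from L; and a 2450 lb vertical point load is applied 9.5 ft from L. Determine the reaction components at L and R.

Resultant of the distributed load: 264.7 × 4 = 1058.8 lb at 5.3 ft from L.
Moments about L: R_y·9.6 − (264.7·4)·5.3 − 2450·10.6 − 2450·9.5 = 0 → R_y = 54856.64/9.6 = 5714.23 ≈ 5714 lb.
ΣF_y = 0: L_y + 5714.23 − 264.7·4 − 2450 − 2450 = 0 → L_y = 244.6 lb.
ΣF_x = 0: no horizontal applied forces, so L_x = 0.

L_x = 0, L_y = 244.6 lb, R_y = 5714 lb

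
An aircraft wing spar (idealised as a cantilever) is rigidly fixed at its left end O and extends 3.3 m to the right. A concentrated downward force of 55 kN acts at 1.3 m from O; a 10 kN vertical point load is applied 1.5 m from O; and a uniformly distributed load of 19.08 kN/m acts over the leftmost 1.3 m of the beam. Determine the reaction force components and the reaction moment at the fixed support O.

O_x = 0, O_y = 89.80 kN, M_O = 102.6 kN·m

Resultant of the distributed load: 19.08 × 1.3 = 24.804 kN at 0.65 m from O.
ΣF_x = 0: O_x = 0.
ΣF_y = 0: O_y − 55 − 10 − 19.08·1.3 = 0 → O_y = 89.80 kN.
ΣM about O: M_O − 55·1.3 − 10·1.5 − (19.08·1.3)·0.65 = 0 → M_O = 102.6 kN·m.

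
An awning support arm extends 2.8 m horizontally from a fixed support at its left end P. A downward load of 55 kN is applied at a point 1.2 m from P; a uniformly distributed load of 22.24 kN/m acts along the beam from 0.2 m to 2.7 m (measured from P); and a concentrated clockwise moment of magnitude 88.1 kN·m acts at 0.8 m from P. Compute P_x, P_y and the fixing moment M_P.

Resultant of the distributed load: 22.24 × 2.5 = 55.6 kN at 1.45 m from P.
ΣF_x = 0: P_x = 0.
ΣF_y = 0: P_y − 55 − 22.24·2.5 = 0 → P_y = 110.6 kN.
ΣM about P: M_P − 55·1.2 − (22.24·2.5)·1.45 − 88.1 = 0 → M_P = 234.7 kN·m.

P_x = 0, P_y = 110.6 kN, M_P = 234.7 kN·m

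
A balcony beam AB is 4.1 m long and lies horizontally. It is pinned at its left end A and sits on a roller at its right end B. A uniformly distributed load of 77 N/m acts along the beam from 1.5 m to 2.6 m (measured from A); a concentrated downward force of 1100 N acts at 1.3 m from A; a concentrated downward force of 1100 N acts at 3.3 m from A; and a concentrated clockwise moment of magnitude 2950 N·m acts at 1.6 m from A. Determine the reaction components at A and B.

A_x = 0, A_y = 288.7 N, B_y = 1996 N

Resultant of the distributed load: 77 × 1.1 = 84.7 N at 2.05 m from A.
Moments about A: B_y·4.1 − (77·1.1)·2.05 − 1100·1.3 − 1100·3.3 − 2950 = 0 → B_y = 8183.635/4.1 = 1996.01 ≈ 1996 N.
ΣF_y = 0: A_y + 1996.01 − 77·1.1 − 1100 − 1100 = 0 → A_y = 288.7 N.
ΣF_x = 0: no horizontal applied forces, so A_x = 0.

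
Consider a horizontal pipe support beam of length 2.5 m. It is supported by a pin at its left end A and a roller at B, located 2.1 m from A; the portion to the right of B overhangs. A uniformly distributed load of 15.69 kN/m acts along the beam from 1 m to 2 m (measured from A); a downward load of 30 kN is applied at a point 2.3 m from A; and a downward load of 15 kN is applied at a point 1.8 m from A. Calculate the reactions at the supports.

A_x = 0, A_y = 3.769 kN, B_y = 56.92 kN

Resultant of the distributed load: 15.69 × 1 = 15.69 kN at 1.5 m from A.
Taking moments about A: B_y·2.1 − (15.69·1)·1.5 − 30·2.3 − 15·1.8 = 0 → B_y = 119.535/2.1 = 56.9214 ≈ 56.92 kN.
ΣF_y = 0: A_y + 56.9214 − 15.69·1 − 30 − 15 = 0 → A_y = 3.769 kN.
ΣF_x = 0: no horizontal applied forces, so A_x = 0.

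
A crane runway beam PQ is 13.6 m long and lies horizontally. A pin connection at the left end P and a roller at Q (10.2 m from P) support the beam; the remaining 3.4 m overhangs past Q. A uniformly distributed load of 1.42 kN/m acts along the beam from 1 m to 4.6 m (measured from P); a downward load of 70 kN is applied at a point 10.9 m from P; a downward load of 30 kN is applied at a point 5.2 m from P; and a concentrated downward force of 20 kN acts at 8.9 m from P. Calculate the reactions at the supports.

P_x = 0, P_y = 16.16 kN, Q_y = 109.0 kN

Resultant of the distributed load: 1.42 × 3.6 = 5.112 kN at 2.8 m from P.
ΣM about P: Q_y·10.2 − (1.42·3.6)·2.8 − 70·10.9 − 30·5.2 − 20·8.9 = 0 → Q_y = 1111.3136/10.2 = 108.952 ≈ 109.0 kN.
ΣF_y = 0: P_y + 108.952 − 1.42·3.6 − 70 − 30 − 20 = 0 → P_y = 16.16 kN.
ΣF_x = 0: no horizontal applied forces, so P_x = 0.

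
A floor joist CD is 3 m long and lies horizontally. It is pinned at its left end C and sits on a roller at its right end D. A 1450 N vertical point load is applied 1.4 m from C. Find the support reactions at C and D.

Moments about C: D_y·3 − 1450·1.4 = 0 → D_y = 2030/3 = 676.667 ≈ 676.7 N.
ΣF_y = 0: C_y + 676.667 − 1450 = 0 → C_y = 773.3 N.
ΣF_x = 0: no horizontal applied forces, so C_x = 0.

C_x = 0, C_y = 773.3 N, D_y = 676.7 N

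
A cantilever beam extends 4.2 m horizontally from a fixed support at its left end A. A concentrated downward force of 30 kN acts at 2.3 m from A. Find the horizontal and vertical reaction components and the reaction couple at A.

ΣF_x = 0: A_x = 0.
ΣF_y = 0: A_y − 30 = 0 → A_y = 30.00 kN.
ΣM about A: M_A − 30·2.3 = 0 → M_A = 69.00 kN·m.

A_x = 0, A_y = 30.00 kN, M_A = 69.00 kN·m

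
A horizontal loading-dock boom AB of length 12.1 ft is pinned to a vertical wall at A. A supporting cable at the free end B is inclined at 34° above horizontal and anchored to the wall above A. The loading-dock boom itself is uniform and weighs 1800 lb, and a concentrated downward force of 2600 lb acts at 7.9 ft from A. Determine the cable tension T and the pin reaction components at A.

T = 4645 lb, A_x = 3851 lb, A_y = 1802 lb

ΣM about A: T·sin34°·12.1 − 1800·6.05 − 2600·7.9 = 0 → T = 31430/(12.1·0.559193) = 4645.12 ≈ 4645 lb.
ΣF_x = 0: A_x − T·cos34° = 0 → A_x = 4645.12 × 0.829038 = 3851 lb.
ΣF_y = 0: A_y + T·sin34° − 1800 − 2600 = 0 → A_y = 4400 − 4645.12 × 0.559193 = 1802 lb.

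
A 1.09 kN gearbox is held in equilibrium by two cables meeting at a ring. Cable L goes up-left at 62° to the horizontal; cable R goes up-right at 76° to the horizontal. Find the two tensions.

ΣF_x = 0: −T_L·cos62° + T_R·cos76° = 0 → T_R = 1.94059·T_L.
ΣF_y = 0: T_L·sin62° + T_R·sin76° = 1.09.
Substitute: T_L·(0.882948 + 1.94059·0.970296) = 1.09 → T_L = 0.394086 ≈ 0.3941 kN.
Then T_R = 1.94059 × 0.394086 = 0.7648 kN.

T_L = 0.3941 kN, T_R = 0.7648 kN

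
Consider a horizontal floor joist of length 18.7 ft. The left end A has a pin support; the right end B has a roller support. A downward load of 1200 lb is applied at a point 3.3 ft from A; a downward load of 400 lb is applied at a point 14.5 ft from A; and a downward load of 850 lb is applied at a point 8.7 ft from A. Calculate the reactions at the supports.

A_x = 0, A_y = 1533 lb, B_y = 917.4 lb

Taking moments about A: B_y·18.7 − 1200·3.3 − 400·14.5 − 850·8.7 = 0 → B_y = 17155/18.7 = 917.38 ≈ 917.4 lb.
ΣF_y = 0: A_y + 917.38 − 1200 − 400 − 850 = 0 → A_y = 1533 lb.
ΣF_x = 0: no horizontal applied forces, so A_x = 0.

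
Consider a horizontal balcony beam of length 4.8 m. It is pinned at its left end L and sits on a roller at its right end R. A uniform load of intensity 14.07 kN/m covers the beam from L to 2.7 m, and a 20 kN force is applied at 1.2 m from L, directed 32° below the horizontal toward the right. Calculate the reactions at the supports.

Resultant of the distributed load: 14.07 × 2.7 = 37.989 kN at 1.35 m from L.
Moments about L: R_y·4.8 − (14.07·2.7)·1.35 − 20·sin32°·1.2 = 0 → R_y = 64.0032/4.8 = 13.334 ≈ 13.33 kN.
ΣF_y = 0: L_y + 13.334 − 14.07·2.7 − 20·sin32° = 0 → L_y = 35.25 kN.
ΣF_x = 0: L_x + 20·cos32° = 0 → L_x = -16.96 kN.

L_x = -16.96 kN, L_y = 35.25 kN, R_y = 13.33 kN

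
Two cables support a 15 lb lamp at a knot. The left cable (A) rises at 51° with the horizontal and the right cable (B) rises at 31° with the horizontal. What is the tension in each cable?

T_A = 12.98 lb, T_B = 9.533 lb

ΣF_x = 0: −T_A·cos51° + T_B·cos31° = 0 → T_B = 0.734186·T_A.
ΣF_y = 0: T_A·sin51° + T_B·sin31° = 15.
Substitute: T_A·(0.777146 + 0.734186·0.515038) = 15 → T_A = 12.9839 ≈ 12.98 lb.
Then T_B = 0.734186 × 12.9839 = 9.533 lb.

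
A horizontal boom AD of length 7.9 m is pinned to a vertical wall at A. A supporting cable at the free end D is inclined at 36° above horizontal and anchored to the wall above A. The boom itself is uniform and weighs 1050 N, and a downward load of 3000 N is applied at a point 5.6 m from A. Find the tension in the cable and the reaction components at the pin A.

ΣM about A: T·sin36°·7.9 − 1050·3.95 − 3000·5.6 = 0 → T = 20947.5/(7.9·0.587785) = 4511.14 ≈ 4511 N.
ΣF_x = 0: A_x − T·cos36° = 0 → A_x = 4511.14 × 0.809017 = 3650 N.
ΣF_y = 0: A_y + T·sin36° − 1050 − 3000 = 0 → A_y = 4050 − 4511.14 × 0.587785 = 1398 N.

T = 4511 N, A_x = 3650 N, A_y = 1398 N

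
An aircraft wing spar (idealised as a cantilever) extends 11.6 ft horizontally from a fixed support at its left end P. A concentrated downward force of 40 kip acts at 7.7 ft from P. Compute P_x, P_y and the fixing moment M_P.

P_x = 0, P_y = 40.00 kip, M_P = 308.0 kip·ft

ΣF_x = 0: P_x = 0.
ΣF_y = 0: P_y − 40 = 0 → P_y = 40.00 kip.
ΣM about P: M_P − 40·7.7 = 0 → M_P = 308.0 kip·ft.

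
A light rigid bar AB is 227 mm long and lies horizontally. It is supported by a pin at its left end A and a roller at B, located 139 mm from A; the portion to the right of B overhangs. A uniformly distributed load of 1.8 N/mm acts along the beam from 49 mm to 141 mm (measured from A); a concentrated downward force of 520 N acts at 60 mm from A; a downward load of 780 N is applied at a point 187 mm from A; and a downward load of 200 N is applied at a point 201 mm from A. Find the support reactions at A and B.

Resultant of the distributed load: 1.8 × 92 = 165.6 N at 95 mm from A.
ΣM about A: B_y·139 − (1.8·92)·95 − 520·60 − 780·187 − 200·201 = 0 → B_y = 232992/139 = 1676.2 ≈ 1676 N.
ΣF_y = 0: A_y + 1676.2 − 1.8·92 − 520 − 780 − 200 = 0 → A_y = -10.60 N.
ΣF_x = 0: no horizontal applied forces, so A_x = 0.

A_x = 0, A_y = -10.60 N, B_y = 1676 N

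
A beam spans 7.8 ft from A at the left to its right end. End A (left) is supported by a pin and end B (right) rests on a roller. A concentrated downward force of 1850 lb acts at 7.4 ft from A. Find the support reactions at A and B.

A_x = 0, A_y = 94.87 lb, B_y = 1755 lb

Moments about A: B_y·7.8 − 1850·7.4 = 0 → B_y = 13690/7.8 = 1755.13 ≈ 1755 lb.
ΣF_y = 0: A_y + 1755.13 − 1850 = 0 → A_y = 94.87 lb.
ΣF_x = 0: no horizontal applied forces, so A_x = 0.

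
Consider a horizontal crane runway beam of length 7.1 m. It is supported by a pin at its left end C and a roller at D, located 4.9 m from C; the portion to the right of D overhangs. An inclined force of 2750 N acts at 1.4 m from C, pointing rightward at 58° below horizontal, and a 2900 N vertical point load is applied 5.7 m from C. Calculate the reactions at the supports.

Moments about C: D_y·4.9 − 2750·sin58°·1.4 − 2900·5.7 = 0 → D_y = 19795/4.9 = 4039.8 ≈ 4040 N.
ΣF_y = 0: C_y + 4039.8 − 2750·sin58° − 2900 = 0 → C_y = 1192 N.
ΣF_x = 0: C_x + 2750·cos58° = 0 → C_x = -1457 N.

C_x = -1457 N, C_y = 1192 N, D_y = 4040 N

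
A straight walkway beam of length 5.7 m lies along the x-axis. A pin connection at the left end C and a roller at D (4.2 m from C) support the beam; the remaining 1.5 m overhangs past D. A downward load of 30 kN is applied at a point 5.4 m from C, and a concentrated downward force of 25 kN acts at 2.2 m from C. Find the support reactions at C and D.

ΣM about C: D_y·4.2 − 30·5.4 − 25·2.2 = 0 → D_y = 217/4.2 = 51.6667 ≈ 51.67 kN.
ΣF_y = 0: C_y + 51.6667 − 30 − 25 = 0 → C_y = 3.333 kN.
ΣF_x = 0: no horizontal applied forces, so C_x = 0.

C_x = 0, C_y = 3.333 kN, D_y = 51.67 kN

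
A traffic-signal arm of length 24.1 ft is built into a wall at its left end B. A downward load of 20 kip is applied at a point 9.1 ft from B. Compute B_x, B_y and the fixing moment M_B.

B_x = 0, B_y = 20.00 kip, M_B = 182.0 kip·ft

ΣF_x = 0: B_x = 0.
ΣF_y = 0: B_y − 20 = 0 → B_y = 20.00 kip.
ΣM about B: M_B − 20·9.1 = 0 → M_B = 182.0 kip·ft.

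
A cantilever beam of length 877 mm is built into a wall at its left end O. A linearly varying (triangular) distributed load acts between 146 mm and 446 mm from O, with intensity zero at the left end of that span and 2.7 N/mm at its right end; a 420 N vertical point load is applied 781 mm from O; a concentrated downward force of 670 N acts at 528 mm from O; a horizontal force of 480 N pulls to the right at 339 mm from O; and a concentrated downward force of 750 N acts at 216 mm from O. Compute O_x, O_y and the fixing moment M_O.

Resultant of the triangular load: ½ × 2.7 × 300 = 405 N, acting at 346 mm from O (one-third of the span from the peak).
ΣF_x = 0: O_x + 480 = 0 → O_x = -480.0 N.
ΣF_y = 0: O_y − ½·2.7·300 − 420 − 670 − 750 = 0 → O_y = 2245 N.
ΣM about O: M_O − (½·2.7·300)·346 − 420·781 − 670·528 − 750·216 = 0 → M_O = 983900 N·mm.

O_x = -480.0 N, O_y = 2245 N, M_O = 983900 N·mm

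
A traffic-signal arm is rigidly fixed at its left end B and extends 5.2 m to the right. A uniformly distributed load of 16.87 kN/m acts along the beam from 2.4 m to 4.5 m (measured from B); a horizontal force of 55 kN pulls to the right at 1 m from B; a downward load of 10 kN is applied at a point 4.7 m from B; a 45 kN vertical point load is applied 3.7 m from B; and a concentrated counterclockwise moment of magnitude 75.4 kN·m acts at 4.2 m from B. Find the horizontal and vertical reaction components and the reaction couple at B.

Resultant of the distributed load: 16.87 × 2.1 = 35.427 kN at 3.45 m from B.
ΣF_x = 0: B_x + 55 = 0 → B_x = -55.00 kN.
ΣF_y = 0: B_y − 16.87·2.1 − 10 − 45 = 0 → B_y = 90.43 kN.
ΣM about B: M_B − (16.87·2.1)·3.45 − 10·4.7 − 45·3.7 + 75.4 = 0 → M_B = 260.3 kN·m.

B_x = -55.00 kN, B_y = 90.43 kN, M_B = 260.3 kN·m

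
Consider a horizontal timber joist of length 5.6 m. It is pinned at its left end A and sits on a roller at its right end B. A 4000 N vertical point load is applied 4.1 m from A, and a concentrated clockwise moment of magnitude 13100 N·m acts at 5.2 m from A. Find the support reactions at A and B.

A_x = 0, A_y = -1268 N, B_y = 5268 N

Taking moments about A: B_y·5.6 − 4000·4.1 − 13100 = 0 → B_y = 29500/5.6 = 5267.86 ≈ 5268 N.
ΣF_y = 0: A_y + 5267.86 − 4000 = 0 → A_y = -1268 N.
ΣF_x = 0: no horizontal applied forces, so A_x = 0.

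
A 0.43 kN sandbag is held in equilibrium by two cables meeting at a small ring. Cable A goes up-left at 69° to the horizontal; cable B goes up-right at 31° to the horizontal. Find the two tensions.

ΣF_x = 0: −T_A·cos69° + T_B·cos31° = 0 → T_B = 0.418084·T_A.
ΣF_y = 0: T_A·sin69° + T_B·sin31° = 0.43.
Substitute: T_A·(0.93358 + 0.418084·0.515038) = 0.43 → T_A = 0.374268 ≈ 0.3743 kN.
Then T_B = 0.418084 × 0.374268 = 0.1565 kN.

T_A = 0.3743 kN, T_B = 0.1565 kN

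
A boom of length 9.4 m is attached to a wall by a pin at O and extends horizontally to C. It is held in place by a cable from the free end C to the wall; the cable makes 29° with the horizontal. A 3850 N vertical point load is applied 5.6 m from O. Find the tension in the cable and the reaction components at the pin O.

ΣM about O: T·sin29°·9.4 − 3850·5.6 = 0 → T = 21560/(9.4·0.48481) = 4730.96 ≈ 4731 N.
ΣF_x = 0: O_x − T·cos29° = 0 → O_x = 4730.96 × 0.87462 = 4138 N.
ΣF_y = 0: O_y + T·sin29° − 3850 = 0 → O_y = 3850 − 4730.96 × 0.48481 = 1556 N.

T = 4731 N, O_x = 4138 N, O_y = 1556 N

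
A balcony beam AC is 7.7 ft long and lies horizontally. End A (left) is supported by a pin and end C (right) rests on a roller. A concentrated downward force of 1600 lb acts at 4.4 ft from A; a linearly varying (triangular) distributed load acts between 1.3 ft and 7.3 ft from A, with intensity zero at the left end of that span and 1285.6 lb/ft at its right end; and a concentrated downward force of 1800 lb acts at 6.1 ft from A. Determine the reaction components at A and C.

A_x = 0, A_y = 2262 lb, C_y = 4995 lb

Resultant of the triangular load: ½ × 1285.6 × 6 = 3856.8 lb, acting at 5.3 ft from A (one-third of the span from the peak).
ΣM about A: C_y·7.7 − 1600·4.4 − (½·1285.6·6)·5.3 − 1800·6.1 = 0 → C_y = 38461.04/7.7 = 4994.94 ≈ 4995 lb.
ΣF_y = 0: A_y + 4994.94 − 1600 − ½·1285.6·6 − 1800 = 0 → A_y = 2262 lb.
ΣF_x = 0: no horizontal applied forces, so A_x = 0.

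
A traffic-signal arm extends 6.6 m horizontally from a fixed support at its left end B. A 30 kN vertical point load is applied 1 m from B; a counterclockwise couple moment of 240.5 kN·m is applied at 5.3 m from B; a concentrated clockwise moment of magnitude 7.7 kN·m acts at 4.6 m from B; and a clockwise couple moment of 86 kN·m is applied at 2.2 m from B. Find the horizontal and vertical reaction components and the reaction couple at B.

ΣF_x = 0: B_x = 0.
ΣF_y = 0: B_y − 30 = 0 → B_y = 30.00 kN.
ΣM about B: M_B − 30·1 + 240.5 − 7.7 − 86 = 0 → M_B = -116.8 kN·m.

B_x = 0, B_y = 30.00 kN, M_B = -116.8 kN·m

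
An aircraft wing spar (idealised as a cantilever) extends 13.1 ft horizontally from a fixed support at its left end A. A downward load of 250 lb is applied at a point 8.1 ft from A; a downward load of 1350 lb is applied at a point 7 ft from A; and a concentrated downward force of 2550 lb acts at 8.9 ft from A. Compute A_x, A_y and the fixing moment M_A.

A_x = 0, A_y = 4150 lb, M_A = 34170 lb·ft

ΣF_x = 0: A_x = 0.
ΣF_y = 0: A_y − 250 − 1350 − 2550 = 0 → A_y = 4150 lb.
ΣM about A: M_A − 250·8.1 − 1350·7 − 2550·8.9 = 0 → M_A = 34170 lb·ft.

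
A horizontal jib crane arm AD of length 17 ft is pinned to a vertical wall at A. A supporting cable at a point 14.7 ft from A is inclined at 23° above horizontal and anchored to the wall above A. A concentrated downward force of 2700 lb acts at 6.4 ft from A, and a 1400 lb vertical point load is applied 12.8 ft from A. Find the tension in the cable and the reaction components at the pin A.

ΣM about A: T·sin23°·14.7 − 2700·6.4 − 1400·12.8 = 0 → T = 35200/(14.7·0.390731) = 6128.41 ≈ 6128 lb.
ΣF_x = 0: A_x − T·cos23° = 0 → A_x = 6128.41 × 0.920505 = 5641 lb.
ΣF_y = 0: A_y + T·sin23° − 2700 − 1400 = 0 → A_y = 4100 − 6128.41 × 0.390731 = 1705 lb.

T = 6128 lb, A_x = 5641 lb, A_y = 1705 lb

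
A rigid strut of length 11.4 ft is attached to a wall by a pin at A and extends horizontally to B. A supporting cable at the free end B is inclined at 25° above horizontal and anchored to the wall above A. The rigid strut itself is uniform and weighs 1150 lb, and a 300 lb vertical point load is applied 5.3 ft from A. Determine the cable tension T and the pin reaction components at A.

T = 1691 lb, A_x = 1532 lb, A_y = 735.5 lb

ΣM about A: T·sin25°·11.4 − 1150·5.7 − 300·5.3 = 0 → T = 8145/(11.4·0.422618) = 1690.59 ≈ 1691 lb.
ΣF_x = 0: A_x − T·cos25° = 0 → A_x = 1690.59 × 0.906308 = 1532 lb.
ΣF_y = 0: A_y + T·sin25° − 1150 − 300 = 0 → A_y = 1450 − 1690.59 × 0.422618 = 735.5 lb.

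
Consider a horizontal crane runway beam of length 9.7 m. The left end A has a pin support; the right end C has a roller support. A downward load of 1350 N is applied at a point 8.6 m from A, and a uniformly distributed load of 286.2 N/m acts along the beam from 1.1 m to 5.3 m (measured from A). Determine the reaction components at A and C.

A_x = 0, A_y = 958.6 N, C_y = 1593 N

Resultant of the distributed load: 286.2 × 4.2 = 1202.04 N at 3.2 m from A.
Taking moments about A: C_y·9.7 − 1350·8.6 − (286.2·4.2)·3.2 = 0 → C_y = 15456.528/9.7 = 1593.46 ≈ 1593 N.
ΣF_y = 0: A_y + 1593.46 − 1350 − 286.2·4.2 = 0 → A_y = 958.6 N.
ΣF_x = 0: no horizontal applied forces, so A_x = 0.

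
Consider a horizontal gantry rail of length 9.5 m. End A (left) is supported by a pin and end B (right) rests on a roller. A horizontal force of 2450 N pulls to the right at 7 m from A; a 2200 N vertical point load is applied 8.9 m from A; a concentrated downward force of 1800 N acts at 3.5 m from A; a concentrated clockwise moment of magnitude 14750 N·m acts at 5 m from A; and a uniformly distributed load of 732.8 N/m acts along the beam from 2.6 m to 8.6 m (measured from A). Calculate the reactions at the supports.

Resultant of the distributed load: 732.8 × 6 = 4396.8 N at 5.6 m from A.
ΣM about A: B_y·9.5 − 2200·8.9 − 1800·3.5 − 14750 − (732.8·6)·5.6 = 0 → B_y = 65252.08/9.5 = 6868.64 ≈ 6869 N.
ΣF_y = 0: A_y + 6868.64 − 2200 − 1800 − 732.8·6 = 0 → A_y = 1528 N.
ΣF_x = 0: A_x + 2450 = 0 → A_x = -2450 N.

A_x = -2450 N, A_y = 1528 N, B_y = 6869 N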